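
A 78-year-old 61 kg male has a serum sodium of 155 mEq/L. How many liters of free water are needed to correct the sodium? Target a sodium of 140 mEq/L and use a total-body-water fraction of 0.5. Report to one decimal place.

3.3 L

TBW = 0.5 · 61 = 30.5 L
Free water deficit = TBW · (Na/140 − 1)
= 30.5 · (155/140 − 1)
= 30.5 · 0.1071
= 3.27 L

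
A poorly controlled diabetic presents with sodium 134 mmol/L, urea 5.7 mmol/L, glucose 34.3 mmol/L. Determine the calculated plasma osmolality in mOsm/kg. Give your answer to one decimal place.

308.0 mOsm/kg

Calculated osmolality = 2·Na + glucose + urea
= 2·134 + 34.3 + 5.7
= 268 + 34.30 + 5.70
= 308 mOsm/kg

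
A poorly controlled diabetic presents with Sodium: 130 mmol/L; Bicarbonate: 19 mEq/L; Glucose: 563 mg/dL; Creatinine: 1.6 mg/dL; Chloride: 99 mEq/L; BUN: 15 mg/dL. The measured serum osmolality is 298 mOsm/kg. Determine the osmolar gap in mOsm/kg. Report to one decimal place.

1.4 mOsm/kg

Calculated osmolality = 2·Na + glucose/18 + BUN/2.8
= 2·130 + 563/18 + 15/2.8
= 260 + 31.28 + 5.36
= 296.64 mOsm/kg ≈ 296.6 mOsm/kg
Osmolar gap = measured − calculated = 298 − 296.6 = 1.4 mOsm/kg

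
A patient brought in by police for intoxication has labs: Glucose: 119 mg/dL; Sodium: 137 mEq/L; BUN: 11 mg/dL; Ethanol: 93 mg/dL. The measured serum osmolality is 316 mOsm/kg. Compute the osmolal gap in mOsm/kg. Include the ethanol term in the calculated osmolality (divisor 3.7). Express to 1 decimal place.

Calculated osmolality = 2·Na + glucose/18 + BUN/2.8 + ethanol/3.7
= 2·137 + 119/18 + 11/2.8 + 93/3.7
= 274 + 6.61 + 3.93 + 25.14
= 309.68 mOsm/kg ≈ 309.7 mOsm/kg
Osmolar gap = measured − calculated = 316 − 309.7 = 6.3 mOsm/kg

6.3 mOsm/kg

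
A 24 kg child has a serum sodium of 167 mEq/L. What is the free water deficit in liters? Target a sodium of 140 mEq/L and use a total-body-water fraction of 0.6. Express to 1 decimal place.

TBW = 0.6 · 24 = 14.4 L
Free water deficit = TBW · (Na/140 − 1)
= 14.4 · (167/140 − 1)
= 14.4 · 0.1929
= 2.78 L

2.8 L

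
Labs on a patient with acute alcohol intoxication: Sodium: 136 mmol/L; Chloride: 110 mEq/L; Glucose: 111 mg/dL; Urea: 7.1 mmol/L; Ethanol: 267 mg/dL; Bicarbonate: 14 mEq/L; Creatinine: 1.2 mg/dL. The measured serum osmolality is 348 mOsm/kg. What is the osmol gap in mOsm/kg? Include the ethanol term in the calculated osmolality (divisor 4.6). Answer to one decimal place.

Calculated osmolality = 2·Na + glucose/18 + urea + ethanol/4.6
= 2·136 + 111/18 + 7.1 + 267/4.6
= 272 + 6.17 + 7.10 + 58.04
= 343.31 mOsm/kg ≈ 343.3 mOsm/kg
Osmolar gap = measured − calculated = 348 − 343.3 = 4.7 mOsm/kg

4.7 mOsm/kg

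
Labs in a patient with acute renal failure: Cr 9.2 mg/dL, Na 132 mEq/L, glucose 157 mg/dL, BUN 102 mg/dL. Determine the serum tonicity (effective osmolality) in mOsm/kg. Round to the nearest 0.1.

Effective osmolality excludes urea (freely permeant across cell membranes):
2·Na + glucose/18
= 2·132 + 157/18
= 264 + 8.72
= 272.72 mOsm/kg

272.7 mOsm/kg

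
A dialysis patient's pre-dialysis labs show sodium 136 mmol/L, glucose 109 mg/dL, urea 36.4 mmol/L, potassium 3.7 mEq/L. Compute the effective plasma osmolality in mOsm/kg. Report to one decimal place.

278.1 mOsm/kg

Effective osmolality excludes urea (freely permeant across cell membranes):
2·Na + glucose/18
= 2·136 + 109/18
= 272 + 6.06
= 278.06 mOsm/kg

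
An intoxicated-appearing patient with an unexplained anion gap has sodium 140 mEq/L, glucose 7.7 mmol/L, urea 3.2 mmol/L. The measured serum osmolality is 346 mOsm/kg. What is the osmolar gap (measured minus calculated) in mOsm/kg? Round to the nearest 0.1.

Calculated osmolality = 2·Na + glucose + urea
= 2·140 + 7.7 + 3.2
= 280 + 7.70 + 3.20
= 290.9 mOsm/kg ≈ 290.9 mOsm/kg
Osmolar gap = measured − calculated = 346 − 290.9 = 55.1 mOsm/kg

55.1 mOsm/kg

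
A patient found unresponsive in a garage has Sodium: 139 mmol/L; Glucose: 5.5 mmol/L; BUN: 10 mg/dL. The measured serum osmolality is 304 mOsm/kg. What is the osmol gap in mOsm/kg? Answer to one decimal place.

16.9 mOsm/kg

Calculated osmolality = 2·Na + glucose + BUN/2.8
= 2·139 + 5.5 + 10/2.8
= 278 + 5.50 + 3.57
= 287.07 mOsm/kg ≈ 287.1 mOsm/kg
Osmolar gap = measured − calculated = 304 − 287.1 = 16.9 mOsm/kg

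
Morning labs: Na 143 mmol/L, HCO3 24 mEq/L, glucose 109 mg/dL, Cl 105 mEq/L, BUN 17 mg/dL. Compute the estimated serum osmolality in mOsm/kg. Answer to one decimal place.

Calculated osmolality = 2·Na + glucose/18 + BUN/2.8
= 2·143 + 109/18 + 17/2.8
= 286 + 6.06 + 6.07
= 298.13 mOsm/kg

298.1 mOsm/kg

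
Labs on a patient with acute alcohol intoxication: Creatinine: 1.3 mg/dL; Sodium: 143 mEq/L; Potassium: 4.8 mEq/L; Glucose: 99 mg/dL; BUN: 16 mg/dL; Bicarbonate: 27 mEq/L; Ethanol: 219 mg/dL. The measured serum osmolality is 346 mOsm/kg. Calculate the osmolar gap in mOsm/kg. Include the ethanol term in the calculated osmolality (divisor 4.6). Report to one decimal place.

Calculated osmolality = 2·Na + glucose/18 + BUN/2.8 + ethanol/4.6
= 2·143 + 99/18 + 16/2.8 + 219/4.6
= 286 + 5.50 + 5.71 + 47.61
= 344.82 mOsm/kg ≈ 344.8 mOsm/kg
Osmolar gap = measured − calculated = 346 − 344.8 = 1.2 mOsm/kg

1.2 mOsm/kg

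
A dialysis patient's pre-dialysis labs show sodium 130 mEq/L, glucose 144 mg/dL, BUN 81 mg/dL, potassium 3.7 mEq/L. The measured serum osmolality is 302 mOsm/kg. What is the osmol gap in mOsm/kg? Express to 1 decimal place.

Calculated osmolality = 2·Na + glucose/18 + BUN/2.8
= 2·130 + 144/18 + 81/2.8
= 260 + 8 + 28.93
= 296.93 mOsm/kg ≈ 296.9 mOsm/kg
Osmolar gap = measured − calculated = 302 − 296.9 = 5.1 mOsm/kg

5.1 mOsm/kg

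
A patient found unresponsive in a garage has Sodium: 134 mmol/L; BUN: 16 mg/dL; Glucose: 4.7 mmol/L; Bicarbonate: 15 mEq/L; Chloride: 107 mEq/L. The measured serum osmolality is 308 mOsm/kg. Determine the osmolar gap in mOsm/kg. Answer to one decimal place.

Calculated osmolality = 2·Na + glucose + BUN/2.8
= 2·134 + 4.7 + 16/2.8
= 268 + 4.70 + 5.71
= 278.41 mOsm/kg ≈ 278.4 mOsm/kg
Osmolar gap = measured − calculated = 308 − 278.4 = 29.6 mOsm/kg

29.6 mOsm/kg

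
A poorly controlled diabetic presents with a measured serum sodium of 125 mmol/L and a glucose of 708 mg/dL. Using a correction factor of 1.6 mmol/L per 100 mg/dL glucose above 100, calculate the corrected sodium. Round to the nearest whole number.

Corrected Na = measured Na + 1.6 · (glucose − 100)/100
= 125 + 1.6 · (708 − 100)/100
= 125 + 9.7
= 134.7 mmol/L

135 mmol/L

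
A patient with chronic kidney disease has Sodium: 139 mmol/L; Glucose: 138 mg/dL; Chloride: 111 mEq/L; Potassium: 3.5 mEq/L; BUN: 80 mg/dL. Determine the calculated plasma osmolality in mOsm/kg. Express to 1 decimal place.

Calculated osmolality = 2·Na + glucose/18 + BUN/2.8
= 2·139 + 138/18 + 80/2.8
= 278 + 7.67 + 28.57
= 314.24 mOsm/kg

314.2 mOsm/kg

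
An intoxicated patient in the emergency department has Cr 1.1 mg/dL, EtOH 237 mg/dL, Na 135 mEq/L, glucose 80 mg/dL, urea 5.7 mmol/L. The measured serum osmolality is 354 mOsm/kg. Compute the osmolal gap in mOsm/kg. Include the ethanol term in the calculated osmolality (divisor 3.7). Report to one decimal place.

9.8 mOsm/kg

Calculated osmolality = 2·Na + glucose/18 + urea + ethanol/3.7
= 2·135 + 80/18 + 5.7 + 237/3.7
= 270 + 4.44 + 5.70 + 64.05
= 344.19 mOsm/kg ≈ 344.2 mOsm/kg
Osmolar gap = measured − calculated = 354 − 344.2 = 9.8 mOsm/kg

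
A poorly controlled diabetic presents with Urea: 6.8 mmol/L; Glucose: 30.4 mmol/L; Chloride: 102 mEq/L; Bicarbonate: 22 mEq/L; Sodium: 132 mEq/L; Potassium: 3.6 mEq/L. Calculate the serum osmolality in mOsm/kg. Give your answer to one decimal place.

Calculated osmolality = 2·Na + glucose + urea
= 2·132 + 30.4 + 6.8
= 264 + 30.40 + 6.80
= 301.2 mOsm/kg

301.2 mOsm/kg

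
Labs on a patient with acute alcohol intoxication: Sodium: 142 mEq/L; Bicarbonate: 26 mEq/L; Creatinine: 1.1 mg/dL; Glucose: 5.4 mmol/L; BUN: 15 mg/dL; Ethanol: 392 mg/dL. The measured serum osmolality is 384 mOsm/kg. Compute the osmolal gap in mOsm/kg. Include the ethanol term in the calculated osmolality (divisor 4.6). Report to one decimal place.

Calculated osmolality = 2·Na + glucose + BUN/2.8 + ethanol/4.6
= 2·142 + 5.4 + 15/2.8 + 392/4.6
= 284 + 5.40 + 5.36 + 85.22
= 379.98 mOsm/kg ≈ 380.0 mOsm/kg
Osmolar gap = measured − calculated = 384 − 380.0 = 4.0 mOsm/kg

4.0 mOsm/kg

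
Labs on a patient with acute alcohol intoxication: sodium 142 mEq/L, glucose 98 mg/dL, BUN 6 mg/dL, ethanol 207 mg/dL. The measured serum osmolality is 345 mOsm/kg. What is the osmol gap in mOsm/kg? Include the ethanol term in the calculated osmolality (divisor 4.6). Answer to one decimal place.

8.4 mOsm/kg

Calculated osmolality = 2·Na + glucose/18 + BUN/2.8 + ethanol/4.6
= 2·142 + 98/18 + 6/2.8 + 207/4.6
= 284 + 5.44 + 2.14 + 45
= 336.58 mOsm/kg ≈ 336.6 mOsm/kg
Osmolar gap = measured − calculated = 345 − 336.6 = 8.4 mOsm/kg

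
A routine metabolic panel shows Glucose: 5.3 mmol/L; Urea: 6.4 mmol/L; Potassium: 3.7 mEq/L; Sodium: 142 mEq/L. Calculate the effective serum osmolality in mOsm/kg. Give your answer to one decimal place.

Effective osmolality excludes urea (freely permeant across cell membranes):
2·Na + glucose
= 2·142 + 5.3
= 284 + 5.3
= 289.3 mOsm/kg

289.3 mOsm/kg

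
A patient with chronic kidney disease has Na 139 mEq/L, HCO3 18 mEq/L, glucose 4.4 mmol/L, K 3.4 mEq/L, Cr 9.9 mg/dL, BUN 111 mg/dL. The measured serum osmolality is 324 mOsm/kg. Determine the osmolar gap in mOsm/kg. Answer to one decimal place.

2.0 mOsm/kg

Calculated osmolality = 2·Na + glucose + BUN/2.8
= 2·139 + 4.4 + 111/2.8
= 278 + 4.40 + 39.64
= 322.04 mOsm/kg ≈ 322.0 mOsm/kg
Osmolar gap = measured − calculated = 324 − 322.0 = 2.0 mOsm/kg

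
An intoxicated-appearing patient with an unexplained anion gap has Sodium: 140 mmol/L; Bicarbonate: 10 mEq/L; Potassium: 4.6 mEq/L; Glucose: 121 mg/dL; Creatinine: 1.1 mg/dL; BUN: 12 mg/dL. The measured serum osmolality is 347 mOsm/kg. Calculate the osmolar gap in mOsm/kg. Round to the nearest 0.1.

56.0 mOsm/kg

Calculated osmolality = 2·Na + glucose/18 + BUN/2.8
= 2·140 + 121/18 + 12/2.8
= 280 + 6.72 + 4.29
= 291.01 mOsm/kg ≈ 291.0 mOsm/kg
Osmolar gap = measured − calculated = 347 − 291.0 = 56.0 mOsm/kg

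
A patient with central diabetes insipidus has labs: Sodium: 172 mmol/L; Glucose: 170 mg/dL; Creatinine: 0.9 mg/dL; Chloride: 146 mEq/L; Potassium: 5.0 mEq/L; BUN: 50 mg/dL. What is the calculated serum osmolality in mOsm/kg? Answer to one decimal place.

Calculated osmolality = 2·Na + glucose/18 + BUN/2.8
= 2·172 + 170/18 + 50/2.8
= 344 + 9.44 + 17.86
= 371.3 mOsm/kg

371.3 mOsm/kg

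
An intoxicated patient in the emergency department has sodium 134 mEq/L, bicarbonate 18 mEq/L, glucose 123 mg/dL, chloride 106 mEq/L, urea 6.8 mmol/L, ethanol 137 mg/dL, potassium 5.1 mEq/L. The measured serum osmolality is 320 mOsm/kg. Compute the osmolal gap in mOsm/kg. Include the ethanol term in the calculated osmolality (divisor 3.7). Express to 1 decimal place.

1.3 mOsm/kg

Calculated osmolality = 2·Na + glucose/18 + urea + ethanol/3.7
= 2·134 + 123/18 + 6.8 + 137/3.7
= 268 + 6.83 + 6.80 + 37.03
= 318.66 mOsm/kg ≈ 318.7 mOsm/kg
Osmolar gap = measured − calculated = 320 − 318.7 = 1.3 mOsm/kg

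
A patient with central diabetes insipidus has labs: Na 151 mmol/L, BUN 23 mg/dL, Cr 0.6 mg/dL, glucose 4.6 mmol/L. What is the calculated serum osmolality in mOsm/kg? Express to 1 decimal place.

Calculated osmolality = 2·Na + glucose + BUN/2.8
= 2·151 + 4.6 + 23/2.8
= 302 + 4.60 + 8.21
= 314.81 mOsm/kg

314.8 mOsm/kg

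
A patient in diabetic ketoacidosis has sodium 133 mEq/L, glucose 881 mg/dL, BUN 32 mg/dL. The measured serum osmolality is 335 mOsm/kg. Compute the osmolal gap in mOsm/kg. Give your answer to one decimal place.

8.6 mOsm/kg

Calculated osmolality = 2·Na + glucose/18 + BUN/2.8
= 2·133 + 881/18 + 32/2.8
= 266 + 48.94 + 11.43
= 326.37 mOsm/kg ≈ 326.4 mOsm/kg
Osmolar gap = measured − calculated = 335 − 326.4 = 8.6 mOsm/kg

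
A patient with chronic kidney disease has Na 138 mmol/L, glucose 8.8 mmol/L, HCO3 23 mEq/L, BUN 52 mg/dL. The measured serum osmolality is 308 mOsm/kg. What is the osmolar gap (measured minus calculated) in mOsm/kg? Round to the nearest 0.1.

Calculated osmolality = 2·Na + glucose + BUN/2.8
= 2·138 + 8.8 + 52/2.8
= 276 + 8.80 + 18.57
= 303.37 mOsm/kg ≈ 303.4 mOsm/kg
Osmolar gap = measured − calculated = 308 − 303.4 = 4.6 mOsm/kg

4.6 mOsm/kg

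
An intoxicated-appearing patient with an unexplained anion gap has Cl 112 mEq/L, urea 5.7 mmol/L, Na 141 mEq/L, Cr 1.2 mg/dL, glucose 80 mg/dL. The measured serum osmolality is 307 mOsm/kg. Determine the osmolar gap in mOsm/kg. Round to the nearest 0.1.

Calculated osmolality = 2·Na + glucose/18 + urea
= 2·141 + 80/18 + 5.7
= 282 + 4.44 + 5.70
= 292.14 mOsm/kg ≈ 292.1 mOsm/kg
Osmolar gap = measured − calculated = 307 − 292.1 = 14.9 mOsm/kg

14.9 mOsm/kg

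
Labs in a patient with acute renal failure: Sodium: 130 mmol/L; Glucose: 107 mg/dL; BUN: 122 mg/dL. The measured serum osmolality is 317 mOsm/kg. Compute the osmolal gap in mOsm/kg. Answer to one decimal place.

7.5 mOsm/kg

Calculated osmolality = 2·Na + glucose/18 + BUN/2.8
= 2·130 + 107/18 + 122/2.8
= 260 + 5.94 + 43.57
= 309.51 mOsm/kg ≈ 309.5 mOsm/kg
Osmolar gap = measured − calculated = 317 − 309.5 = 7.5 mOsm/kg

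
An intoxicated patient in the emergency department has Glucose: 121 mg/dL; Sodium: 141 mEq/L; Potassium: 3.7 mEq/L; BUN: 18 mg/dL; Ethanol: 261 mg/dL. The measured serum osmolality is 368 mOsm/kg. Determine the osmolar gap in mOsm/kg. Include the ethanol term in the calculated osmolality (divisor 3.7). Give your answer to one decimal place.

2.3 mOsm/kg

Calculated osmolality = 2·Na + glucose/18 + BUN/2.8 + ethanol/3.7
= 2·141 + 121/18 + 18/2.8 + 261/3.7
= 282 + 6.72 + 6.43 + 70.54
= 365.69 mOsm/kg ≈ 365.7 mOsm/kg
Osmolar gap = measured − calculated = 368 − 365.7 = 2.3 mOsm/kg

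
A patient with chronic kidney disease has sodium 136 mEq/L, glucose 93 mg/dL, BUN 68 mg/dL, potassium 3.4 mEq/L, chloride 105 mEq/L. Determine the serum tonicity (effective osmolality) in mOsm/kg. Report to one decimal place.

Effective osmolality excludes urea (freely permeant across cell membranes):
2·Na + glucose/18
= 2·136 + 93/18
= 272 + 5.17
= 277.17 mOsm/kg

277.2 mOsm/kg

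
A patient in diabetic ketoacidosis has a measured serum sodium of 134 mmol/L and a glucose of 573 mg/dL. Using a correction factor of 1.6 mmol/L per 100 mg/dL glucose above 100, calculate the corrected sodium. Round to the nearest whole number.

Corrected Na = measured Na + 1.6 · (glucose − 100)/100
= 134 + 1.6 · (573 − 100)/100
= 134 + 7.6
= 141.6 mmol/L

142 mmol/L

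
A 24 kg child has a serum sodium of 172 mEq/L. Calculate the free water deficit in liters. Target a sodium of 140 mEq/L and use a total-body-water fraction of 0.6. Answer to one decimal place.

3.3 L

TBW = 0.6 · 24 = 14.4 L
Free water deficit = TBW · (Na/140 − 1)
= 14.4 · (172/140 − 1)
= 14.4 · 0.2286
= 3.29 L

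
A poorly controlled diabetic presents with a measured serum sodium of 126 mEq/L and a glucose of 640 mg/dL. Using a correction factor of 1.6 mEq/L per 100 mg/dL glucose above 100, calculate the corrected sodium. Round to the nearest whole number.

Corrected Na = measured Na + 1.6 · (glucose − 100)/100
= 126 + 1.6 · (640 − 100)/100
= 126 + 8.6
= 134.6 mEq/L

135 mEq/L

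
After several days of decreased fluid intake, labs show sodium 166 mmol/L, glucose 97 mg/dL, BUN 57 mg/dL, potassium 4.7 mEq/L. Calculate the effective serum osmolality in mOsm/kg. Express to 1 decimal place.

Effective osmolality excludes urea (freely permeant across cell membranes):
2·Na + glucose/18
= 2·166 + 97/18
= 332 + 5.39
= 337.39 mOsm/kg

337.4 mOsm/kg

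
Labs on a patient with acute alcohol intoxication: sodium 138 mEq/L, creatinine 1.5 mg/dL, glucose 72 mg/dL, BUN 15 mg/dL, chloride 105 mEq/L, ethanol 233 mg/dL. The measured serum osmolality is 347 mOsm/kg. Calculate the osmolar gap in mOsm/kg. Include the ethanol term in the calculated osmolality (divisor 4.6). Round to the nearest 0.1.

11.0 mOsm/kg

Calculated osmolality = 2·Na + glucose/18 + BUN/2.8 + ethanol/4.6
= 2·138 + 72/18 + 15/2.8 + 233/4.6
= 276 + 4 + 5.36 + 50.65
= 336.01 mOsm/kg ≈ 336.0 mOsm/kg
Osmolar gap = measured − calculated = 347 − 336.0 = 11.0 mOsm/kg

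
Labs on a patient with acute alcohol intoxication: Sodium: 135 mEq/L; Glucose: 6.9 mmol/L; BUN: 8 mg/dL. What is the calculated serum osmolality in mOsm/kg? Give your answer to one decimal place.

279.8 mOsm/kg

Calculated osmolality = 2·Na + glucose + BUN/2.8
= 2·135 + 6.9 + 8/2.8
= 270 + 6.90 + 2.86
= 279.76 mOsm/kg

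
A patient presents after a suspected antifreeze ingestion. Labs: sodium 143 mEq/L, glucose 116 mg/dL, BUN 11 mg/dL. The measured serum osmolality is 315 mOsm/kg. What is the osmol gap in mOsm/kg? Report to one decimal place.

18.6 mOsm/kg

Calculated osmolality = 2·Na + glucose/18 + BUN/2.8
= 2·143 + 116/18 + 11/2.8
= 286 + 6.44 + 3.93
= 296.37 mOsm/kg ≈ 296.4 mOsm/kg
Osmolar gap = measured − calculated = 315 − 296.4 = 18.6 mOsm/kg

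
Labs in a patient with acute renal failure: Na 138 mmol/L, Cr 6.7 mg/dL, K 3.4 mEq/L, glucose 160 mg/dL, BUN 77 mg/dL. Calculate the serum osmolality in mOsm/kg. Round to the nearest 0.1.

312.4 mOsm/kg

Calculated osmolality = 2·Na + glucose/18 + BUN/2.8
= 2·138 + 160/18 + 77/2.8
= 276 + 8.89 + 27.50
= 312.39 mOsm/kg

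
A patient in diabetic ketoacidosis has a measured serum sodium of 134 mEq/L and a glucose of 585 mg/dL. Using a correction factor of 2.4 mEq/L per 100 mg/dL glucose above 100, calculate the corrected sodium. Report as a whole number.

146 mEq/L

Corrected Na = measured Na + 2.4 · (glucose − 100)/100
= 134 + 2.4 · (585 − 100)/100
= 134 + 11.6
= 145.6 mEq/L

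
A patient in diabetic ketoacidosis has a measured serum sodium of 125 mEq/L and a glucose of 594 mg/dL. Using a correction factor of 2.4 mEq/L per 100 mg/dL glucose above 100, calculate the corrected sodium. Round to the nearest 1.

137 mEq/L

Corrected Na = measured Na + 2.4 · (glucose − 100)/100
= 125 + 2.4 · (594 − 100)/100
= 125 + 11.9
= 136.9 mEq/L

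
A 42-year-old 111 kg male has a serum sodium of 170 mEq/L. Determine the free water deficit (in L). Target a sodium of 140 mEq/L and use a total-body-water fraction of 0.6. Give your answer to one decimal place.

TBW = 0.6 · 111 = 66.6 L
Free water deficit = TBW · (Na/140 − 1)
= 66.6 · (170/140 − 1)
= 66.6 · 0.2143
= 14.27 L

14.3 L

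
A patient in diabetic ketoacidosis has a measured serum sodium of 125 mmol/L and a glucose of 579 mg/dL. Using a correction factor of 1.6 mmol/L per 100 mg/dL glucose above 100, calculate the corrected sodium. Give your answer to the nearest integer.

133 mmol/L

Corrected Na = measured Na + 1.6 · (glucose − 100)/100
= 125 + 1.6 · (579 − 100)/100
= 125 + 7.7
= 132.7 mmol/L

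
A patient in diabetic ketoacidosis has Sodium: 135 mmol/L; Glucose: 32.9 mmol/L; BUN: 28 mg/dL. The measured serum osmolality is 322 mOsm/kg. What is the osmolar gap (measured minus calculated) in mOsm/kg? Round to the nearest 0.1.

9.1 mOsm/kg

Calculated osmolality = 2·Na + glucose + BUN/2.8
= 2·135 + 32.9 + 28/2.8
= 270 + 32.90 + 10
= 312.9 mOsm/kg ≈ 312.9 mOsm/kg
Osmolar gap = measured − calculated = 322 − 312.9 = 9.1 mOsm/kg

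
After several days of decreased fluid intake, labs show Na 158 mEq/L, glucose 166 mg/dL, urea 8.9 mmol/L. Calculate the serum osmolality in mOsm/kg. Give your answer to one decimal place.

334.1 mOsm/kg

Calculated osmolality = 2·Na + glucose/18 + urea
= 2·158 + 166/18 + 8.9
= 316 + 9.22 + 8.90
= 334.12 mOsm/kg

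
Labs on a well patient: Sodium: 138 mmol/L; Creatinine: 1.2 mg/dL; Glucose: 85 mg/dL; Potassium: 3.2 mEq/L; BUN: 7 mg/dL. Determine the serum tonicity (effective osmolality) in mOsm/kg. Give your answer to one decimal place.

280.7 mOsm/kg

Effective osmolality excludes urea (freely permeant across cell membranes):
2·Na + glucose/18
= 2·138 + 85/18
= 276 + 4.72
= 280.72 mOsm/kg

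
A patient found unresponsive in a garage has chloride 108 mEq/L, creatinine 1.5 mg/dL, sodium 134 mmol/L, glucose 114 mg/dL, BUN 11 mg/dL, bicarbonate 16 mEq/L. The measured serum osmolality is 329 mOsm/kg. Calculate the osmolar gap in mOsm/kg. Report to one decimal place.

50.7 mOsm/kg

Calculated osmolality = 2·Na + glucose/18 + BUN/2.8
= 2·134 + 114/18 + 11/2.8
= 268 + 6.33 + 3.93
= 278.26 mOsm/kg ≈ 278.3 mOsm/kg
Osmolar gap = measured − calculated = 329 − 278.3 = 50.7 mOsm/kg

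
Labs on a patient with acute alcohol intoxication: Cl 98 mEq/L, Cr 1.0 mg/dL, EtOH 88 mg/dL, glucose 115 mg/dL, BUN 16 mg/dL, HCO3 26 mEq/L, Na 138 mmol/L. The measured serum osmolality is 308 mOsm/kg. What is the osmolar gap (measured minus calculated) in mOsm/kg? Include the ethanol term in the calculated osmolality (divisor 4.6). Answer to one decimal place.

Calculated osmolality = 2·Na + glucose/18 + BUN/2.8 + ethanol/4.6
= 2·138 + 115/18 + 16/2.8 + 88/4.6
= 276 + 6.39 + 5.71 + 19.13
= 307.23 mOsm/kg ≈ 307.2 mOsm/kg
Osmolar gap = measured − calculated = 308 − 307.2 = 0.8 mOsm/kg

0.8 mOsm/kg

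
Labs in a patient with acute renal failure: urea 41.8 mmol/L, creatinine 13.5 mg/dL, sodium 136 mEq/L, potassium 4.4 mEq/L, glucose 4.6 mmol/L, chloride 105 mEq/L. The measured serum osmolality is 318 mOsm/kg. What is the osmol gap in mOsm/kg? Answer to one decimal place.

Calculated osmolality = 2·Na + glucose + urea
= 2·136 + 4.6 + 41.8
= 272 + 4.60 + 41.80
= 318.4 mOsm/kg ≈ 318.4 mOsm/kg
Osmolar gap = measured − calculated = 318 − 318.4 = -0.4 mOsm/kg

-0.4 mOsm/kg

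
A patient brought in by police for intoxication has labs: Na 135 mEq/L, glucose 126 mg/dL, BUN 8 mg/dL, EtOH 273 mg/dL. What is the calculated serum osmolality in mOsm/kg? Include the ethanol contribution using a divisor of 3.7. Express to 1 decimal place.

Calculated osmolality = 2·Na + glucose/18 + BUN/2.8 + ethanol/3.7
= 2·135 + 126/18 + 8/2.8 + 273/3.7
= 270 + 7 + 2.86 + 73.78
= 353.64 mOsm/kg

353.6 mOsm/kg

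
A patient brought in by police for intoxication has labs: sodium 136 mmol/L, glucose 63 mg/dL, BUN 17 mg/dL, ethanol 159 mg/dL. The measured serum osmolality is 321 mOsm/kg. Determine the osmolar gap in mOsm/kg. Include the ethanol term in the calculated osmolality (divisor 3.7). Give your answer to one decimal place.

Calculated osmolality = 2·Na + glucose/18 + BUN/2.8 + ethanol/3.7
= 2·136 + 63/18 + 17/2.8 + 159/3.7
= 272 + 3.50 + 6.07 + 42.97
= 324.54 mOsm/kg ≈ 324.5 mOsm/kg
Osmolar gap = measured − calculated = 321 − 324.5 = -3.5 mOsm/kg

-3.5 mOsm/kg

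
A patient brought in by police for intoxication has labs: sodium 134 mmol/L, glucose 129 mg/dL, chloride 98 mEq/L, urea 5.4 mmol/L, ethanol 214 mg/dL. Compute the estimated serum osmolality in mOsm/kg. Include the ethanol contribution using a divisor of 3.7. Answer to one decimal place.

338.4 mOsm/kg

Calculated osmolality = 2·Na + glucose/18 + urea + ethanol/3.7
= 2·134 + 129/18 + 5.4 + 214/3.7
= 268 + 7.17 + 5.40 + 57.84
= 338.41 mOsm/kg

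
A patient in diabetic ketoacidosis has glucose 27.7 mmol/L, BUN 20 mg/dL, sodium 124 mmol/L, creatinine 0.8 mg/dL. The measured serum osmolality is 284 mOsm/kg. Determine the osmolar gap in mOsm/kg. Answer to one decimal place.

1.2 mOsm/kg

Calculated osmolality = 2·Na + glucose + BUN/2.8
= 2·124 + 27.7 + 20/2.8
= 248 + 27.70 + 7.14
= 282.84 mOsm/kg ≈ 282.8 mOsm/kg
Osmolar gap = measured − calculated = 284 − 282.8 = 1.2 mOsm/kg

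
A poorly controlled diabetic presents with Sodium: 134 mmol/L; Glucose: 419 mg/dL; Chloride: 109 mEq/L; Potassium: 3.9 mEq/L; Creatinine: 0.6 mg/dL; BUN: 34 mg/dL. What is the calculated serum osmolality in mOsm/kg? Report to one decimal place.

303.4 mOsm/kg

Calculated osmolality = 2·Na + glucose/18 + BUN/2.8
= 2·134 + 419/18 + 34/2.8
= 268 + 23.28 + 12.14
= 303.42 mOsm/kg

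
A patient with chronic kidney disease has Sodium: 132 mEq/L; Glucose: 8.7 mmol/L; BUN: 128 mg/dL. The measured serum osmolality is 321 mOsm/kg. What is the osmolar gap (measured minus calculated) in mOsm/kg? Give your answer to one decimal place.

2.6 mOsm/kg

Calculated osmolality = 2·Na + glucose + BUN/2.8
= 2·132 + 8.7 + 128/2.8
= 264 + 8.70 + 45.71
= 318.41 mOsm/kg ≈ 318.4 mOsm/kg
Osmolar gap = measured − calculated = 321 − 318.4 = 2.6 mOsm/kg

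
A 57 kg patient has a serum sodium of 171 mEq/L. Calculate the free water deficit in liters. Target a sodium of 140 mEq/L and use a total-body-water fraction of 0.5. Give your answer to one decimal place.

TBW = 0.5 · 57 = 28.5 L
Free water deficit = TBW · (Na/140 − 1)
= 28.5 · (171/140 − 1)
= 28.5 · 0.2214
= 6.31 L

6.3 L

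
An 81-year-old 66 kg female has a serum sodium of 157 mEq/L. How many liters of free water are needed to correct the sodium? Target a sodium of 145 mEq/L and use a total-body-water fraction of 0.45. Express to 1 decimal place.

2.5 L

TBW = 0.45 · 66 = 29.7 L
Free water deficit = TBW · (Na/145 − 1)
= 29.7 · (157/145 − 1)
= 29.7 · 0.0828
= 2.46 L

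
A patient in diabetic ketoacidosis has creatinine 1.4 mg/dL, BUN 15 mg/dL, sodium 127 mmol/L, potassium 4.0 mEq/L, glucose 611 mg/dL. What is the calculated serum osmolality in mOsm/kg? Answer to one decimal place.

Calculated osmolality = 2·Na + glucose/18 + BUN/2.8
= 2·127 + 611/18 + 15/2.8
= 254 + 33.94 + 5.36
= 293.3 mOsm/kg

293.3 mOsm/kg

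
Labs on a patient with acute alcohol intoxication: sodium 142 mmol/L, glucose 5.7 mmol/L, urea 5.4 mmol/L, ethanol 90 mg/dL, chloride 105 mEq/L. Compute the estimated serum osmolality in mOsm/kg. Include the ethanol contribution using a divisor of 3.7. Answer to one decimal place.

319.4 mOsm/kg

Calculated osmolality = 2·Na + glucose + urea + ethanol/3.7
= 2·142 + 5.7 + 5.4 + 90/3.7
= 284 + 5.70 + 5.40 + 24.32
= 319.42 mOsm/kg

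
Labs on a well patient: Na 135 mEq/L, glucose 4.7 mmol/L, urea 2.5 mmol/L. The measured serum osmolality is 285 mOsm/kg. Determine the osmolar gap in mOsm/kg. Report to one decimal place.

Calculated osmolality = 2·Na + glucose + urea
= 2·135 + 4.7 + 2.5
= 270 + 4.70 + 2.50
= 277.2 mOsm/kg ≈ 277.2 mOsm/kg
Osmolar gap = measured − calculated = 285 − 277.2 = 7.8 mOsm/kg

7.8 mOsm/kg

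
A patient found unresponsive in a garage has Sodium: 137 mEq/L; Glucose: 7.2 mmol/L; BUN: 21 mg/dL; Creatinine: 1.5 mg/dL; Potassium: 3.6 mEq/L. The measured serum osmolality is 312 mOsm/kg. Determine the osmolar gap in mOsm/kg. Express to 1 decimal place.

23.3 mOsm/kg

Calculated osmolality = 2·Na + glucose + BUN/2.8
= 2·137 + 7.2 + 21/2.8
= 274 + 7.20 + 7.50
= 288.7 mOsm/kg ≈ 288.7 mOsm/kg
Osmolar gap = measured − calculated = 312 − 288.7 = 23.3 mOsm/kg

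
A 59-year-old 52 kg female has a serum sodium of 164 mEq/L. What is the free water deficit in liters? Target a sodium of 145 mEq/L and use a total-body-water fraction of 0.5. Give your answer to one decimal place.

TBW = 0.5 · 52 = 26 L
Free water deficit = TBW · (Na/145 − 1)
= 26 · (164/145 − 1)
= 26 · 0.131
= 3.41 L

3.4 L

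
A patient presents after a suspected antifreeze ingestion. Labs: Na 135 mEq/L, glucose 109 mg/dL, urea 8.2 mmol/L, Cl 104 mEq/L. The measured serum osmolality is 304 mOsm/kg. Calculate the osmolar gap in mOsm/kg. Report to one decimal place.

Calculated osmolality = 2·Na + glucose/18 + urea
= 2·135 + 109/18 + 8.2
= 270 + 6.06 + 8.20
= 284.26 mOsm/kg ≈ 284.3 mOsm/kg
Osmolar gap = measured − calculated = 304 − 284.3 = 19.7 mOsm/kg

19.7 mOsm/kg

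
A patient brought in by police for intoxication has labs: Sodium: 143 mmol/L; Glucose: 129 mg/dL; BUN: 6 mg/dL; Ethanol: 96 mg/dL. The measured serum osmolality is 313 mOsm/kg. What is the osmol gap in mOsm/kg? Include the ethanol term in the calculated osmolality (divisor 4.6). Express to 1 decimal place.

Calculated osmolality = 2·Na + glucose/18 + BUN/2.8 + ethanol/4.6
= 2·143 + 129/18 + 6/2.8 + 96/4.6
= 286 + 7.17 + 2.14 + 20.87
= 316.18 mOsm/kg ≈ 316.2 mOsm/kg
Osmolar gap = measured − calculated = 313 − 316.2 = -3.2 mOsm/kg

-3.2 mOsm/kg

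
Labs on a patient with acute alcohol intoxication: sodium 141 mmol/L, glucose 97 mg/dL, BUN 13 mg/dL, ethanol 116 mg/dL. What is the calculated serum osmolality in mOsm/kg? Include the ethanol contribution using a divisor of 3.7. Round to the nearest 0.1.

323.4 mOsm/kg

Calculated osmolality = 2·Na + glucose/18 + BUN/2.8 + ethanol/3.7
= 2·141 + 97/18 + 13/2.8 + 116/3.7
= 282 + 5.39 + 4.64 + 31.35
= 323.38 mOsm/kg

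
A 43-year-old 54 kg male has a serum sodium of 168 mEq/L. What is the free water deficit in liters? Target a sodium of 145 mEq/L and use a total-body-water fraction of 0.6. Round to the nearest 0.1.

5.1 L

TBW = 0.6 · 54 = 32.4 L
Free water deficit = TBW · (Na/145 − 1)
= 32.4 · (168/145 − 1)
= 32.4 · 0.1586
= 5.14 L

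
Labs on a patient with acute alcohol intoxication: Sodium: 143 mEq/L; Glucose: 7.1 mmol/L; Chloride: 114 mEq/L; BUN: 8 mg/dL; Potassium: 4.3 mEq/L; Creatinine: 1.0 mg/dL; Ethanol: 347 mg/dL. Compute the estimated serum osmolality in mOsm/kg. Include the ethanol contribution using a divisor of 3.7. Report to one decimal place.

389.7 mOsm/kg

Calculated osmolality = 2·Na + glucose + BUN/2.8 + ethanol/3.7
= 2·143 + 7.1 + 8/2.8 + 347/3.7
= 286 + 7.10 + 2.86 + 93.78
= 389.74 mOsm/kg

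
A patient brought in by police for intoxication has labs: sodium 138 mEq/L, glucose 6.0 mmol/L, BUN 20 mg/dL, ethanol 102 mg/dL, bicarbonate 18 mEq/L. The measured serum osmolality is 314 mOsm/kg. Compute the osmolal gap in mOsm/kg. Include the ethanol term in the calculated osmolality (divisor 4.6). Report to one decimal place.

Calculated osmolality = 2·Na + glucose + BUN/2.8 + ethanol/4.6
= 2·138 + 6 + 20/2.8 + 102/4.6
= 276 + 6 + 7.14 + 22.17
= 311.31 mOsm/kg ≈ 311.3 mOsm/kg
Osmolar gap = measured − calculated = 314 − 311.3 = 2.7 mOsm/kg

2.7 mOsm/kg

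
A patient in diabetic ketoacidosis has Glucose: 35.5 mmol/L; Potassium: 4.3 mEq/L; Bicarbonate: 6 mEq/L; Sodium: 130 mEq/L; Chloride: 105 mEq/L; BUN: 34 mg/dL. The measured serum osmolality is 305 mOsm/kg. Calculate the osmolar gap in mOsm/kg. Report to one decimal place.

Calculated osmolality = 2·Na + glucose + BUN/2.8
= 2·130 + 35.5 + 34/2.8
= 260 + 35.50 + 12.14
= 307.64 mOsm/kg ≈ 307.6 mOsm/kg
Osmolar gap = measured − calculated = 305 − 307.6 = -2.6 mOsm/kg

-2.6 mOsm/kg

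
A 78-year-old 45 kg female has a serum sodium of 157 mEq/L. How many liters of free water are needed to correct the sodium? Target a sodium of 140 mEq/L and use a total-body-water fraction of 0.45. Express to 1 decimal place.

2.5 L

TBW = 0.45 · 45 = 20.25 L
Free water deficit = TBW · (Na/140 − 1)
= 20.25 · (157/140 − 1)
= 20.25 · 0.1214
= 2.46 L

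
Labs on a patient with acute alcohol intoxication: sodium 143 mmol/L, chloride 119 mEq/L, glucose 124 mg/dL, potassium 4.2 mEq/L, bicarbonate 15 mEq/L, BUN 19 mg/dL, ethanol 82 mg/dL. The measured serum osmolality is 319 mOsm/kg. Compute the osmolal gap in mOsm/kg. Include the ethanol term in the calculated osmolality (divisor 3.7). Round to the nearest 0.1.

-2.8 mOsm/kg

Calculated osmolality = 2·Na + glucose/18 + BUN/2.8 + ethanol/3.7
= 2·143 + 124/18 + 19/2.8 + 82/3.7
= 286 + 6.89 + 6.79 + 22.16
= 321.84 mOsm/kg ≈ 321.8 mOsm/kg
Osmolar gap = measured − calculated = 319 − 321.8 = -2.8 mOsm/kg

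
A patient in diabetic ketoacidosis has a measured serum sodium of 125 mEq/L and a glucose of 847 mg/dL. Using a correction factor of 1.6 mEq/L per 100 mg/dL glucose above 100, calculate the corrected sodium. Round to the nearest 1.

137 mEq/L

Corrected Na = measured Na + 1.6 · (glucose − 100)/100
= 125 + 1.6 · (847 − 100)/100
= 125 + 12
= 137 mEq/L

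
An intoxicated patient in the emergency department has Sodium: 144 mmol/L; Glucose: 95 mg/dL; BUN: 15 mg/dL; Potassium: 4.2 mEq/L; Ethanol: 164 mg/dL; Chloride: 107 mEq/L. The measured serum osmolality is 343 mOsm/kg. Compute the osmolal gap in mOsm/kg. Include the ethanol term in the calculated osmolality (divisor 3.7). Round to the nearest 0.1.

0.0 mOsm/kg

Calculated osmolality = 2·Na + glucose/18 + BUN/2.8 + ethanol/3.7
= 2·144 + 95/18 + 15/2.8 + 164/3.7
= 288 + 5.28 + 5.36 + 44.32
= 342.96 mOsm/kg ≈ 343.0 mOsm/kg
Osmolar gap = measured − calculated = 343 − 343.0 = 0.0 mOsm/kg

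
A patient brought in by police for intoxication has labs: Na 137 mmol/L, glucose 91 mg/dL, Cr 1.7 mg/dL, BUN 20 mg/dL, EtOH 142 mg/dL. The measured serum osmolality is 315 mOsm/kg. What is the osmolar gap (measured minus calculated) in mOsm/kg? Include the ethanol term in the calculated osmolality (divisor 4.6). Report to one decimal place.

Calculated osmolality = 2·Na + glucose/18 + BUN/2.8 + ethanol/4.6
= 2·137 + 91/18 + 20/2.8 + 142/4.6
= 274 + 5.06 + 7.14 + 30.87
= 317.07 mOsm/kg ≈ 317.1 mOsm/kg
Osmolar gap = measured − calculated = 315 − 317.1 = -2.1 mOsm/kg

-2.1 mOsm/kg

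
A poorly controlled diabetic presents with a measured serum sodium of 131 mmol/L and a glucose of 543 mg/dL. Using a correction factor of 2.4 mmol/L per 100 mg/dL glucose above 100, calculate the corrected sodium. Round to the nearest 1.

142 mmol/L

Corrected Na = measured Na + 2.4 · (glucose − 100)/100
= 131 + 2.4 · (543 − 100)/100
= 131 + 10.6
= 141.6 mmol/L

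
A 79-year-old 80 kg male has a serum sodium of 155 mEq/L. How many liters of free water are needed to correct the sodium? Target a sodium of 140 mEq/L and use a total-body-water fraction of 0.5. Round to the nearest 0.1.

4.3 L

TBW = 0.5 · 80 = 40 L
Free water deficit = TBW · (Na/140 − 1)
= 40 · (155/140 − 1)
= 40 · 0.1071
= 4.28 L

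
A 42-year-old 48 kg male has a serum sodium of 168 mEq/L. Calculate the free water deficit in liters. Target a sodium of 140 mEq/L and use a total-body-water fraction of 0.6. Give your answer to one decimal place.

TBW = 0.6 · 48 = 28.8 L
Free water deficit = TBW · (Na/140 − 1)
= 28.8 · (168/140 − 1)
= 28.8 · 0.2
= 5.76 L

5.8 L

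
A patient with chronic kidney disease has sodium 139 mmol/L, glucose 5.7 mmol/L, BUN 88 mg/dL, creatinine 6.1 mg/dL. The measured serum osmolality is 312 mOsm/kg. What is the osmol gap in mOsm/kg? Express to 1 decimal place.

Calculated osmolality = 2·Na + glucose + BUN/2.8
= 2·139 + 5.7 + 88/2.8
= 278 + 5.70 + 31.43
= 315.13 mOsm/kg ≈ 315.1 mOsm/kg
Osmolar gap = measured − calculated = 312 − 315.1 = -3.1 mOsm/kg

-3.1 mOsm/kg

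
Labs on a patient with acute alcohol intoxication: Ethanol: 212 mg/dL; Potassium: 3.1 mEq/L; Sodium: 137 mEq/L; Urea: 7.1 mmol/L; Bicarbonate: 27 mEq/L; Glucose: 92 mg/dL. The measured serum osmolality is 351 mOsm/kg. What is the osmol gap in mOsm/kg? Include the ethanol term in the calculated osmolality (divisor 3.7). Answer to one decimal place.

Calculated osmolality = 2·Na + glucose/18 + urea + ethanol/3.7
= 2·137 + 92/18 + 7.1 + 212/3.7
= 274 + 5.11 + 7.10 + 57.30
= 343.51 mOsm/kg ≈ 343.5 mOsm/kg
Osmolar gap = measured − calculated = 351 − 343.5 = 7.5 mOsm/kg

7.5 mOsm/kg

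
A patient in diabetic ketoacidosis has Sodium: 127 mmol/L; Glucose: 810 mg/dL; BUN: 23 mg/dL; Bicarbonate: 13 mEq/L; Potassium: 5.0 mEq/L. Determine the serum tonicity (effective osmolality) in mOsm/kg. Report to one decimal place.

Effective osmolality excludes urea (freely permeant across cell membranes):
2·Na + glucose/18
= 2·127 + 810/18
= 254 + 45
= 299 mOsm/kg

299.0 mOsm/kg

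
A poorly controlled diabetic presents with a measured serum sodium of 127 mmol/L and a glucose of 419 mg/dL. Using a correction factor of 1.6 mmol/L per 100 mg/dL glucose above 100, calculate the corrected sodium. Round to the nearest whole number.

132 mmol/L

Corrected Na = measured Na + 1.6 · (glucose − 100)/100
= 127 + 1.6 · (419 − 100)/100
= 127 + 5.1
= 132.1 mmol/L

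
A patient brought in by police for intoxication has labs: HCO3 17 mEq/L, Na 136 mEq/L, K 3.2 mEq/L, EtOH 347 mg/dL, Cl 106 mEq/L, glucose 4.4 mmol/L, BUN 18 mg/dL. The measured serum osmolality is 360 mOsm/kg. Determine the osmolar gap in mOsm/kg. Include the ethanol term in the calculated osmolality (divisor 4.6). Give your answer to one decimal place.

Calculated osmolality = 2·Na + glucose + BUN/2.8 + ethanol/4.6
= 2·136 + 4.4 + 18/2.8 + 347/4.6
= 272 + 4.40 + 6.43 + 75.43
= 358.26 mOsm/kg ≈ 358.3 mOsm/kg
Osmolar gap = measured − calculated = 360 − 358.3 = 1.7 mOsm/kg

1.7 mOsm/kg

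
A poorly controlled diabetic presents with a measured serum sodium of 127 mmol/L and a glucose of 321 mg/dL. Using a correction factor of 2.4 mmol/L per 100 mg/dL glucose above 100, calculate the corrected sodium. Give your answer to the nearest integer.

Corrected Na = measured Na + 2.4 · (glucose − 100)/100
= 127 + 2.4 · (321 − 100)/100
= 127 + 5.3
= 132.3 mmol/L

132 mmol/L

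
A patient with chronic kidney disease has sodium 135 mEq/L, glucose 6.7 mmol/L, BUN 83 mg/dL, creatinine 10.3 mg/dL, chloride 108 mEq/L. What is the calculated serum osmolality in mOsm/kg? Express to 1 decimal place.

Calculated osmolality = 2·Na + glucose + BUN/2.8
= 2·135 + 6.7 + 83/2.8
= 270 + 6.70 + 29.64
= 306.34 mOsm/kg

306.3 mOsm/kg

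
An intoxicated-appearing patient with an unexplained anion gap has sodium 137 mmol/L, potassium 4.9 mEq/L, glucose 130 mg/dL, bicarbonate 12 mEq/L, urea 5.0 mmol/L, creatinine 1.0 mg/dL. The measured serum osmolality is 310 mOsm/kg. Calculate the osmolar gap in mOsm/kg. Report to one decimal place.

Calculated osmolality = 2·Na + glucose/18 + urea
= 2·137 + 130/18 + 5
= 274 + 7.22 + 5
= 286.22 mOsm/kg ≈ 286.2 mOsm/kg
Osmolar gap = measured − calculated = 310 − 286.2 = 23.8 mOsm/kg

23.8 mOsm/kg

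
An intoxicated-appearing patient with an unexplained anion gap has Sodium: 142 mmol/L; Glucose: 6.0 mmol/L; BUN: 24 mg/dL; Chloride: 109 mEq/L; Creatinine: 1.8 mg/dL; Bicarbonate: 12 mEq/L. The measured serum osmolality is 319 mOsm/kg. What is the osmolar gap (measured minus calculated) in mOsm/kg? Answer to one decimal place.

Calculated osmolality = 2·Na + glucose + BUN/2.8
= 2·142 + 6 + 24/2.8
= 284 + 6 + 8.57
= 298.57 mOsm/kg ≈ 298.6 mOsm/kg
Osmolar gap = measured − calculated = 319 − 298.6 = 20.4 mOsm/kg

20.4 mOsm/kg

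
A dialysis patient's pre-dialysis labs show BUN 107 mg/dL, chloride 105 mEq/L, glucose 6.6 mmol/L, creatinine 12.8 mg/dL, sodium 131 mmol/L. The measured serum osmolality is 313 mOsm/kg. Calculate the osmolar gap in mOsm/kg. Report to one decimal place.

Calculated osmolality = 2·Na + glucose + BUN/2.8
= 2·131 + 6.6 + 107/2.8
= 262 + 6.60 + 38.21
= 306.81 mOsm/kg ≈ 306.8 mOsm/kg
Osmolar gap = measured − calculated = 313 − 306.8 = 6.2 mOsm/kg

6.2 mOsm/kg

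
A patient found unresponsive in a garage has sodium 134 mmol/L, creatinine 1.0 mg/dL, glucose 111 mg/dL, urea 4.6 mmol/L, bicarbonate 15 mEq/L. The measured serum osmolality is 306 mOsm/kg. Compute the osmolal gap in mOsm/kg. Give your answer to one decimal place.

Calculated osmolality = 2·Na + glucose/18 + urea
= 2·134 + 111/18 + 4.6
= 268 + 6.17 + 4.60
= 278.77 mOsm/kg ≈ 278.8 mOsm/kg
Osmolar gap = measured − calculated = 306 − 278.8 = 27.2 mOsm/kg

27.2 mOsm/kg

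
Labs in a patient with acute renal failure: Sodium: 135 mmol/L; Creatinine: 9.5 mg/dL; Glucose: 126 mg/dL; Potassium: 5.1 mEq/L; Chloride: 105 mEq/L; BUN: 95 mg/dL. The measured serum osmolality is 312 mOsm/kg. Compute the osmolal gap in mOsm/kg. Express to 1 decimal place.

1.1 mOsm/kg

Calculated osmolality = 2·Na + glucose/18 + BUN/2.8
= 2·135 + 126/18 + 95/2.8
= 270 + 7 + 33.93
= 310.93 mOsm/kg ≈ 310.9 mOsm/kg
Osmolar gap = measured − calculated = 312 − 310.9 = 1.1 mOsm/kg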